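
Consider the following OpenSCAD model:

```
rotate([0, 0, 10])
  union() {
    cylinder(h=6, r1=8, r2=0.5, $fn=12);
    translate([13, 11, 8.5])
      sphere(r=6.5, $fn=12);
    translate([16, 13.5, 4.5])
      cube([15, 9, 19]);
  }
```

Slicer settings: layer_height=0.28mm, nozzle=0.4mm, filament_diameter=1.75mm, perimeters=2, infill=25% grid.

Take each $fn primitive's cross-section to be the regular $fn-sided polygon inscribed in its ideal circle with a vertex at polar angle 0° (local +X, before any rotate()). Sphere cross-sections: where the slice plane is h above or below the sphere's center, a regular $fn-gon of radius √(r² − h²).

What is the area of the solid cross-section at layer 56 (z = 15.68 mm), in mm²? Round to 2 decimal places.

At z = 15.68 mm: the cone does not reach this height (z outside [0, 6]); the sphere at (13, 11) is absent (|z−center|=7.180 > r=6.5); the cube at (16, 13.5) is present — its section is the full 15×9 rectangle (area 135.00 mm²); Merging all regions: only the 15×9 cube at (16, 13.5) is present, so the union is just that shape — area = 135.00 mm²; (whole slice rotated 10° about Z — lengths, areas and connectivity unchanged). Overall, the cross-section is a single solid region. Net area = 135.00 mm².

135.00 mm²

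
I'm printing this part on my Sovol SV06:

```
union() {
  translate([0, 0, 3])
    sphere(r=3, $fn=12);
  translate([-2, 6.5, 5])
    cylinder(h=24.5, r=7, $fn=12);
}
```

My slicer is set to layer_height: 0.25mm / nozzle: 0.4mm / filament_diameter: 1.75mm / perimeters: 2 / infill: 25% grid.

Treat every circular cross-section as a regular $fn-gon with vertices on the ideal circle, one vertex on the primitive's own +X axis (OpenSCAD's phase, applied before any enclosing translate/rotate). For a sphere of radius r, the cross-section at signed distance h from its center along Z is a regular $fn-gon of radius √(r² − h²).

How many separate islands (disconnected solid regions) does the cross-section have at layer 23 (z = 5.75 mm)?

At z = 5.75 mm: the r=3 sphere slices to a regular 12-gon of circumradius 1.199 (√(r²−h²) with h=2.75 from center); the r=7 cylinder at (-2, 6.5) contributes a regular 12-gon of circumradius 7; Combining (union): the regions partially overlap (shared area 2.08 mm²), so overlapping operands fuse into one piece — 1 connected region. Overall, the cross-section is a single solid region. Island count = 1.

1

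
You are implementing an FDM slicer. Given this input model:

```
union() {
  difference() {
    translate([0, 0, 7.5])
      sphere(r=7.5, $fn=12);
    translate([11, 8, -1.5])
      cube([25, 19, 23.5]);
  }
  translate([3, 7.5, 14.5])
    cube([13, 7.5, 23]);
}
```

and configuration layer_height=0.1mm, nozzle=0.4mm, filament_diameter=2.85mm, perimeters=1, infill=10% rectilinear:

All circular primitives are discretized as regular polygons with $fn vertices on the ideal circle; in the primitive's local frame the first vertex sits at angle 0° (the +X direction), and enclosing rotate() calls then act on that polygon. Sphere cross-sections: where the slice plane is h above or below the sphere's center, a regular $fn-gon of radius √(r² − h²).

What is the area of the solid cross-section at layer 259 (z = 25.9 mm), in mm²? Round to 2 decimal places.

At z = 25.9 mm: the sphere is not intersected at this z (|z−center|=18.400 > r=7.5); the cube at (11, 8) is absent (z outside [-1.5, 22]); Taking the first minus the rest: the first operand is absent here, so nothing remains; the cube at (3, 7.5) is present — its section is the full 13×7.5 rectangle (area 97.50 mm²); Merging all regions: only the 13×7.5 cube at (3, 7.5) is present, so the union is just that shape — area = 97.50 mm². Overall, the cross-section is a single solid region. Net area = 97.50 mm².

97.50 mm²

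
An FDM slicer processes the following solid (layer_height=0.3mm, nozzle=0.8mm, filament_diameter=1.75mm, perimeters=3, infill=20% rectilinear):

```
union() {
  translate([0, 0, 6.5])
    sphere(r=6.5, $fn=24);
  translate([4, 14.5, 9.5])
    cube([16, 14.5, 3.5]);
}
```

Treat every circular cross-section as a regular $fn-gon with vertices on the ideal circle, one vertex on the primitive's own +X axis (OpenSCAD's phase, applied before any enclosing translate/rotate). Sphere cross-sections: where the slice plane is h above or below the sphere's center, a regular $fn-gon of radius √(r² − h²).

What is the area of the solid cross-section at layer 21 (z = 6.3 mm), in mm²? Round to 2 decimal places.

At z = 6.3 mm: the r=6.5 sphere slices to a regular 24-gon of circumradius 6.497 (√(r²−h²) with h=0.2 from center) (area = (24/2)·6.497²·sin(360°/24) = 131.10 mm²); the cube at (4, 14.5) is not intersected at this z (z outside [9.5, 13]); Merging all regions: only the r=6.5 sphere is present, so the union is just that shape — area = 131.10 mm². Overall, the cross-section is a single solid region. Net area = 131.10 mm².

131.10 mm²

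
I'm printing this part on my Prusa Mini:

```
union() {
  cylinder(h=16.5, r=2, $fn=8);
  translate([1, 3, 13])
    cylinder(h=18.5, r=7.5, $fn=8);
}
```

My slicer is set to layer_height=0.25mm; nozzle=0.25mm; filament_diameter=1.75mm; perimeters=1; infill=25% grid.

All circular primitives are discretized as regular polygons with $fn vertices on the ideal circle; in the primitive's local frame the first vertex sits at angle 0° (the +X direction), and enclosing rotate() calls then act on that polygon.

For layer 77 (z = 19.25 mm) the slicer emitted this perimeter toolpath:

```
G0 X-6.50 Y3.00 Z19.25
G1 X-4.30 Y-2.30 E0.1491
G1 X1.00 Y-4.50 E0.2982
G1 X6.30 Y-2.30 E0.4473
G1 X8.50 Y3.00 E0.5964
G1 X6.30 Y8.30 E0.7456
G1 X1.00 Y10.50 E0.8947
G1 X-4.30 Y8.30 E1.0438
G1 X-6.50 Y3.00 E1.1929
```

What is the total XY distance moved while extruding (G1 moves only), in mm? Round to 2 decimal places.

45.91 mm

Sum the Euclidean lengths of each G1 segment: total = 45.91 mm.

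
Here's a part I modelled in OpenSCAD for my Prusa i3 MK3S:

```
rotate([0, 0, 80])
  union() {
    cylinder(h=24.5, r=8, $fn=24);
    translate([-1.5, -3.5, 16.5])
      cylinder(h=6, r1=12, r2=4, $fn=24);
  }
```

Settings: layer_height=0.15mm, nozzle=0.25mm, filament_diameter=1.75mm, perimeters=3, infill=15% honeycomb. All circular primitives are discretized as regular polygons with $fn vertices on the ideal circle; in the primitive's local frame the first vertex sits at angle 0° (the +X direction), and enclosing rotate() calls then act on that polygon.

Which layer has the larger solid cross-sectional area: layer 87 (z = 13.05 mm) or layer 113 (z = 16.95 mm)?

Layer 87 (z = 13.05): the cylinder: section is a regular 24-gon, circumradius r=8 (area = (24/2)·8.000²·sin(360°/24) = 198.77 mm²); the cone at (-1.5, -3.5) is not intersected at this z (z outside [16.5, 22.5]); Merging all regions: only the r=8 cylinder is present, so the union is just that shape — area = 198.77 mm²; (whole slice rotated 80° about Z — lengths, areas and connectivity unchanged). So its area = 198.77 mm². Layer 113 (z = 16.95): the r=8 cylinder contributes a regular 24-gon of circumradius 8 (area = (24/2)·8.000²·sin(360°/24) = 198.77 mm²); the cone at (-1.5, -3.5) contributes a regular 24-gon of circumradius 11.400 (interpolated between r1=12 and r2=4 at t=0.075) (area = (24/2)·11.400²·sin(360°/24) = 403.63 mm²); Combining (union): the regions partially overlap — summed areas 602.41 mm² minus the doubly-counted overlap 196.20 mm² gives 406.21 mm² — area = 406.21 mm²; (rotated 80° about Z; rotation is an isometry so areas/perimeters/island counts are preserved). So its area = 406.21 mm². Layer 113 is larger (406.21 vs 198.77 mm²).

layer 113 (z = 16.95 mm)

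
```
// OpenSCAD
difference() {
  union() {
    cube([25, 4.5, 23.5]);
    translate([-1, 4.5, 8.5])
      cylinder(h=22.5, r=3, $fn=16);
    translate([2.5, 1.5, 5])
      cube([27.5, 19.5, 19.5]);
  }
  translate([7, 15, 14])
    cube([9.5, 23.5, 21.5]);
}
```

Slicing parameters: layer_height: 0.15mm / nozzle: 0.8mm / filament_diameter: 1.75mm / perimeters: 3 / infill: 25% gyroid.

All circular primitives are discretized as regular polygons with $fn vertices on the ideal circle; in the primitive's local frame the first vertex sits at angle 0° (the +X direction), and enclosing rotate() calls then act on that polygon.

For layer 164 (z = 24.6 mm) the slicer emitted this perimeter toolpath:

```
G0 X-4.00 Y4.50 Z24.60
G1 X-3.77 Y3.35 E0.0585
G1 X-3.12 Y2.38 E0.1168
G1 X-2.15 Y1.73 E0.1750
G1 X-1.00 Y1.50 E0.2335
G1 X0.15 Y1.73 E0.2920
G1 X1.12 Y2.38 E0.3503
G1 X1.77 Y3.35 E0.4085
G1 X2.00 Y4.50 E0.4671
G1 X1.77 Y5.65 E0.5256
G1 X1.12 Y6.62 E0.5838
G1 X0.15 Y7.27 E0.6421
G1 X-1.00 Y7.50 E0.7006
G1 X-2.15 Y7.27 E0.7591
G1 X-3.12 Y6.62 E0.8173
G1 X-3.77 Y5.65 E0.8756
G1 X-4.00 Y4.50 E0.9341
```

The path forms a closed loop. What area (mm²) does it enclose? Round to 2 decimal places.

27.54 mm²

Apply the shoelace formula to the sequence of (X, Y) vertices; enclosed area = 27.54 mm².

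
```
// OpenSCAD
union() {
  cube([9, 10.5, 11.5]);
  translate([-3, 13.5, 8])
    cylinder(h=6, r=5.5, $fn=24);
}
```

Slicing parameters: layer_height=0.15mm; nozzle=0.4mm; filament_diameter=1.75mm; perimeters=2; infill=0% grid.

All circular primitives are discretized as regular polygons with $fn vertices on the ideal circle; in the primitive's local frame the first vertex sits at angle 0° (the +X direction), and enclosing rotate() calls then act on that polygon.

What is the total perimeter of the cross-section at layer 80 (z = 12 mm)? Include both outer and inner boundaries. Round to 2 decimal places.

At z = 12 mm: the cube is not intersected at this z (z outside [0, 11.5]); the cylinder at (-3, 13.5): section is a regular 24-gon, circumradius r=5.5 (perimeter = 2·24·5.500·sin(180°/24) = 34.46 mm); Taking the union: only the r=5.5 cylinder at (-3, 13.5) is present, so the union is just that shape — boundary = 34.46 mm. Overall, the cross-section is a single solid region. Total boundary length (outer) = 34.46 mm.

34.46 mm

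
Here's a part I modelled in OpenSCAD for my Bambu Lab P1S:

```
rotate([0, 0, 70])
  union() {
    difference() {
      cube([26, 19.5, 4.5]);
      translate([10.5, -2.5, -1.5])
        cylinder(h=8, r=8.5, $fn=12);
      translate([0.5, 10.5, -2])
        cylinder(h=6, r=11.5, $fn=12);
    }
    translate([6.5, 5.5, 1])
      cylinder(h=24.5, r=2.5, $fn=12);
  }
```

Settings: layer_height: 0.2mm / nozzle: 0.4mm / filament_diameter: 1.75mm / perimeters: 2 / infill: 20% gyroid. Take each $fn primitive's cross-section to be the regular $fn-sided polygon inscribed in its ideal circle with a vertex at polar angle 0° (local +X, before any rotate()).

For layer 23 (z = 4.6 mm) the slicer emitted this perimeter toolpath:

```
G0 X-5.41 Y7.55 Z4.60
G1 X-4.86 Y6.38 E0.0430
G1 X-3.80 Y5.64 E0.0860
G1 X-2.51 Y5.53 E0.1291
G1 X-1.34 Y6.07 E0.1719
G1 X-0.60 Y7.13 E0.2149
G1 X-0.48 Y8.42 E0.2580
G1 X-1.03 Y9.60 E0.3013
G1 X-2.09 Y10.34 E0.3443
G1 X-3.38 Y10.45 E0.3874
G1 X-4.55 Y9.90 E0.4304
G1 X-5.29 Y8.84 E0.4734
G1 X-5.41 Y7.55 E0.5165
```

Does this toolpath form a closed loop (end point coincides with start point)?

yes

Start point (G0): (-5.41, 7.55). End point (last G1): the path returns to the start — closed.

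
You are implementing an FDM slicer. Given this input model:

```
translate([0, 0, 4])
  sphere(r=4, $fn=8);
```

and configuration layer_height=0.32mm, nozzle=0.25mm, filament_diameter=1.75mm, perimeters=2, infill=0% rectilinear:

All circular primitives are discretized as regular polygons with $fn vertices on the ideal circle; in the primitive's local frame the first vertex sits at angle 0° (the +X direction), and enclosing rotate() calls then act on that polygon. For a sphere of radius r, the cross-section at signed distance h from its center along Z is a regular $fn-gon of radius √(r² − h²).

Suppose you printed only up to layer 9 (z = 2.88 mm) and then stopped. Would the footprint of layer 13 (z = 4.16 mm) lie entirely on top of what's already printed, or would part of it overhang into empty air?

Compare the two slices. At z = 2.88: the r=4 sphere slices to a regular 8-gon of circumradius 3.840 (√(r²−h²) with h=1.12 from center) (area = (8/2)·3.840²·sin(360°/8) = 41.71 mm²). At z = 4.16: the r=4 sphere slices to a regular 8-gon of circumradius 3.997 (√(r²−h²) with h=0.16 from center) (area = (8/2)·3.997²·sin(360°/8) = 45.18 mm²). Checking containment: at z = 4.16 the cross-section extends beyond the z = 2.88 cross-section by about 3.48 mm².

part overhangs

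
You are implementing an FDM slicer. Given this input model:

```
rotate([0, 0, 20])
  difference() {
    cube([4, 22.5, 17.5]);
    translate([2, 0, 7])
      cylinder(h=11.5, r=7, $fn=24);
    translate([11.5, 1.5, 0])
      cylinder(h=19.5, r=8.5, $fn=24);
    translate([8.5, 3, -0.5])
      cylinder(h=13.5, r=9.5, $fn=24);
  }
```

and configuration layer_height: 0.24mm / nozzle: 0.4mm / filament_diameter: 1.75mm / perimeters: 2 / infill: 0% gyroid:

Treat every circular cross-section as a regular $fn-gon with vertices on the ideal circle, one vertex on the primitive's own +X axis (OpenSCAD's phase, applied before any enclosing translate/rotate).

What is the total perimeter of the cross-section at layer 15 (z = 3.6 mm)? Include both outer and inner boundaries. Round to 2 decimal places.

36.52 mm

At z = 3.6 mm: the cube (footprint 4×22.5) is included at this height (perimeter 53.00 mm); the cylinder at (2, 0) does not reach this height (z outside [7, 18.5]); the cylinder at (11.5, 1.5): section is a regular 24-gon, circumradius r=8.5 (perimeter = 2·24·8.500·sin(180°/24) = 53.25 mm); the r=9.5 cylinder at (8.5, 3) contributes a regular 24-gon of circumradius 9.5 (perimeter = 2·24·9.500·sin(180°/24) = 59.52 mm); After the difference (first − rest): starting from the 4×22.5 cube, the r=8.5 cylinder at (11.5, 1.5) partially overlaps it — only the 3.84 mm² overlap (of its 224.40 mm²) is removed, clipping the outline; the r=9.5 cylinder at (8.5, 3) partially overlaps it — only the 34.79 mm² overlap (of its 280.30 mm²) is removed, clipping the outline — boundary = 36.52 mm; (rotated 20° about Z; rotation is an isometry so areas/perimeters/island counts are preserved). Overall, the cross-section is a single solid region. Total boundary length (outer) = 36.52 mm.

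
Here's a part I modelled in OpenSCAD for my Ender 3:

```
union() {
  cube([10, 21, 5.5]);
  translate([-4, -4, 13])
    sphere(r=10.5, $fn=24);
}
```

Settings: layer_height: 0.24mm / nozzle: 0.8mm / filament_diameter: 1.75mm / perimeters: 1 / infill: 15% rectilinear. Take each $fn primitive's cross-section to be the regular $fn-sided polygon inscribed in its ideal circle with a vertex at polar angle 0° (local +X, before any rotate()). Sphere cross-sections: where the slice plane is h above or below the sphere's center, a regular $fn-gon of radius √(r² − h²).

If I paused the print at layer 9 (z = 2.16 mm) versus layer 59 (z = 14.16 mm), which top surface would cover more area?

layer 59 (z = 14.16 mm)

Layer 9 (z = 2.16): the 10×21 cube contributes its full rectangle (area 210.00 mm²); the sphere at (-4, -4) is absent (|z−center|=10.840 > r=10.5); Combining (union): only the 10×21 cube is present, so the union is just that shape — area = 210.00 mm². So its area = 210.00 mm². Layer 59 (z = 14.16): the cube does not reach this height (z outside [0, 5.5]); the r=10.5 sphere at (-4, -4) slices to a regular 24-gon of circumradius 10.436 (√(r²−h²) with h=1.16 from center) (area = (24/2)·10.436²·sin(360°/24) = 338.24 mm²); Combining (union): only the r=10.5 sphere at (-4, -4) is present, so the union is just that shape — area = 338.24 mm². So its area = 338.24 mm². Layer 59 is larger (338.24 vs 210.00 mm²).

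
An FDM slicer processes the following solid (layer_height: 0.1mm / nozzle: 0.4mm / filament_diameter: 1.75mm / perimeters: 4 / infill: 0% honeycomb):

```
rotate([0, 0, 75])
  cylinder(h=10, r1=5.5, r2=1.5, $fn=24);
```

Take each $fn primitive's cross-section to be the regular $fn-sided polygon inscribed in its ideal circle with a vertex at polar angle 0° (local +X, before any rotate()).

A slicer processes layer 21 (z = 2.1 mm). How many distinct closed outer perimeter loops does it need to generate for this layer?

1

At z = 2.1 mm: the cone: at t=0.210 of its height the radius interpolates to r₁+(r₂−r₁)t = 4.660, giving a regular 24-gon of that circumradius; (rotated 75° about Z; rotation is an isometry so areas/perimeters/island counts are preserved). The result has 1 disconnected region.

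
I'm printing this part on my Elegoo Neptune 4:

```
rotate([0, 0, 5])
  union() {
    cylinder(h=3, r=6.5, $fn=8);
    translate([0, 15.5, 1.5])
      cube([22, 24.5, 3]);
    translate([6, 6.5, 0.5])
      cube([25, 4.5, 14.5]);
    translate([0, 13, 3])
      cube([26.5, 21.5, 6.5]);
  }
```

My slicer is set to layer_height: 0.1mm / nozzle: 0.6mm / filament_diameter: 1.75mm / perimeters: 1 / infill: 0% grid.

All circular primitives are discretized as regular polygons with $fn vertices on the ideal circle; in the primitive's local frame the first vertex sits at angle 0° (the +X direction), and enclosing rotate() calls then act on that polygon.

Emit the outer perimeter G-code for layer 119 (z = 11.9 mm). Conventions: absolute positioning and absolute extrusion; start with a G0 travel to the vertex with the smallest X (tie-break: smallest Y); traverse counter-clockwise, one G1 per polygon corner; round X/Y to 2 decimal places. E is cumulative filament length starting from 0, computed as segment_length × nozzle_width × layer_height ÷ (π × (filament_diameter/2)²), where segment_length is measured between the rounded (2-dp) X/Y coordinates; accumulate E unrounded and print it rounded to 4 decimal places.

G0 X5.02 Y11.48 Z11.90
G1 X5.41 Y7.00 E0.1122
G1 X30.32 Y9.18 E0.7359
G1 X29.92 Y13.66 E0.8481
G1 X5.02 Y11.48 E1.4716

At z = 11.9 mm: the cylinder does not reach this height (z outside [0, 3]); the cube at (0, 15.5) does not reach this height (z outside [1.5, 4.5]); the cube at (6, 6.5) is present — its section is the full 25×4.5 rectangle; the cube at (0, 13) is absent (z outside [3, 9.5]); Combining (union): only the 25×4.5 cube at (6, 6.5) is present, so the union is just that shape — 1 connected region; (whole slice rotated 5° about Z — lengths, areas and connectivity unchanged). The outline is a single polygon with 4 vertices. Extrusion per mm of travel: 0.6 × 0.1 / (π × 0.875²) = 0.024945. Accumulating E over each segment gives final E = 1.4716.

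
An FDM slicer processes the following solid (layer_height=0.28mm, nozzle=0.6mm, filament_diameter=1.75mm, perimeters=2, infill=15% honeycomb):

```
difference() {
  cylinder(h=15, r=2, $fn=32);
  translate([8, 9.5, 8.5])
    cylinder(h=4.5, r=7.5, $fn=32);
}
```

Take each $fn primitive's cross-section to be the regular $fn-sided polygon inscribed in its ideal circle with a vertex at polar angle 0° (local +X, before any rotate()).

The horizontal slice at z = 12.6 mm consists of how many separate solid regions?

At z = 12.6 mm: the r=2 cylinder gives a regular 32-gon of circumradius 2 (constant along its height); the r=7.5 cylinder at (8, 9.5) gives a regular 32-gon of circumradius 7.5 (constant along its height); Taking the first minus the rest: starting from the r=2 cylinder, the r=7.5 cylinder at (8, 9.5) misses the remaining region (no effect) — 1 connected region. The result has 1 disconnected region.

1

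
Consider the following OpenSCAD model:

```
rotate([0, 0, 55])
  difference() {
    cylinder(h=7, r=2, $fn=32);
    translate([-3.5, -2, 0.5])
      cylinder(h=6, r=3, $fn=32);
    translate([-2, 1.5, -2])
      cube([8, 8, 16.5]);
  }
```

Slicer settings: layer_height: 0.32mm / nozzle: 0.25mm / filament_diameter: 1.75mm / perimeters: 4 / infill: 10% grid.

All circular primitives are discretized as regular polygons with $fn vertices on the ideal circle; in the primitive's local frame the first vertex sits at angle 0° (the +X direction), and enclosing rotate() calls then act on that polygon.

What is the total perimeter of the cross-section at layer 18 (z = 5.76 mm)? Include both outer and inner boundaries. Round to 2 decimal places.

At z = 5.76 mm: the cylinder: section is a regular 32-gon, circumradius r=2 (perimeter = 2·32·2.000·sin(180°/32) = 12.55 mm); the r=3 cylinder at (-3.5, -2) gives a regular 32-gon of circumradius 3 (constant along its height) (perimeter = 2·32·3.000·sin(180°/32) = 18.82 mm); the 8×8 cube at (-2, 1.5) contributes its full rectangle (perimeter 32.00 mm); Subtracting the remaining from the first: starting from the r=2 cylinder, the r=3 cylinder at (-3.5, -2) partially overlaps it — only the 1.85 mm² overlap (of its 28.09 mm²) is removed, clipping the outline; the 8×8 cube at (-2, 1.5) partially overlaps it — only the 0.89 mm² overlap (of its 64.00 mm²) is removed, clipping the outline — boundary = 12.09 mm; (rotated 55° about Z; rotation is an isometry so areas/perimeters/island counts are preserved). Overall, the cross-section is a single solid region. Total boundary length (outer) = 12.09 mm.

12.09 mm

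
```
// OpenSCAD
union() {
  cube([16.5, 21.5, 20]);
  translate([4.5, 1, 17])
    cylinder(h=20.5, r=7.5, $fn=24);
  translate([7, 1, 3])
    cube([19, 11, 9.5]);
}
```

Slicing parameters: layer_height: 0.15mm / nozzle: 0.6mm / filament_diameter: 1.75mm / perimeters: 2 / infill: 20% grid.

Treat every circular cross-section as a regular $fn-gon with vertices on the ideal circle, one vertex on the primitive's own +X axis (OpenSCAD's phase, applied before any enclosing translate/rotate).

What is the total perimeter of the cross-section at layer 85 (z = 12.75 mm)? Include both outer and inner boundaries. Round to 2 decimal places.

At z = 12.75 mm: the cube is present — its section is the full 16.5×21.5 rectangle (perimeter 76.00 mm); the cylinder at (4.5, 1) is absent (z outside [17, 37.5]); the cube at (7, 1) is not intersected at this z (z outside [3, 12.5]); Merging all regions: only the 16.5×21.5 cube is present, so the union is just that shape — boundary = 76.00 mm. Overall, the cross-section is a single solid region. Total boundary length (outer) = 76.00 mm.

76.00 mm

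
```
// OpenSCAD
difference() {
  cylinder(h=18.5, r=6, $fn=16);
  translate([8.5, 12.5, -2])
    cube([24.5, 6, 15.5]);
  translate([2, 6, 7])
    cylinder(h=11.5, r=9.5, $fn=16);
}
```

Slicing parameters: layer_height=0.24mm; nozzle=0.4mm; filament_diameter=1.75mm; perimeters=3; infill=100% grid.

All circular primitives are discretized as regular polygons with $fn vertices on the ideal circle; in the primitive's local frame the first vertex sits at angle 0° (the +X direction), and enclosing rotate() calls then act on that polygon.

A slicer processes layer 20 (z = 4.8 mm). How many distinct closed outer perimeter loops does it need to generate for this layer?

At z = 4.8 mm: the r=6 cylinder contributes a regular 16-gon of circumradius 6; the 24.5×6 cube at (8.5, 12.5) contributes its full rectangle; the cylinder at (2, 6) is absent (z outside [7, 18.5]); Subtracting the remaining from the first: starting from the r=6 cylinder, the 24.5×6 cube at (8.5, 12.5) misses the remaining region (no effect) — 1 connected region. The result has 1 disconnected region.

1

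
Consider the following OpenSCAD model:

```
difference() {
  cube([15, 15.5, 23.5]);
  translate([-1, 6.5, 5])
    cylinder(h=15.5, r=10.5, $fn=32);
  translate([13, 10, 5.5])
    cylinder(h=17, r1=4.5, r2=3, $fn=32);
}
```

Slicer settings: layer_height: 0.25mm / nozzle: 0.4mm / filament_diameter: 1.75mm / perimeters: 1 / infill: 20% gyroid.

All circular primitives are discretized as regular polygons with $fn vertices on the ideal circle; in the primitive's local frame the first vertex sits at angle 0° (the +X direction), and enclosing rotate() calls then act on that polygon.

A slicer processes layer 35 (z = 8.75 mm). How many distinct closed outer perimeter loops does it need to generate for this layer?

At z = 8.75 mm: the cube (footprint 15×15.5) is included at this height; the r=10.5 cylinder at (-1, 6.5) gives a regular 32-gon of circumradius 10.5 (constant along its height); the cone at (13, 10) contributes a regular 32-gon of circumradius 4.213 (interpolated between r1=4.5 and r2=3 at t=0.191); Taking the first minus the rest: starting from the 15×15.5 cube, the r=10.5 cylinder at (-1, 6.5) partially overlaps it — only the 128.60 mm² overlap (of its 344.14 mm²) is removed, clipping the outline; the cone at (13, 10) partially overlaps it — only the 43.48 mm² overlap (of its 55.41 mm²) is removed, clipping the outline — 2 connected regions. The result has 2 disconnected regions.

2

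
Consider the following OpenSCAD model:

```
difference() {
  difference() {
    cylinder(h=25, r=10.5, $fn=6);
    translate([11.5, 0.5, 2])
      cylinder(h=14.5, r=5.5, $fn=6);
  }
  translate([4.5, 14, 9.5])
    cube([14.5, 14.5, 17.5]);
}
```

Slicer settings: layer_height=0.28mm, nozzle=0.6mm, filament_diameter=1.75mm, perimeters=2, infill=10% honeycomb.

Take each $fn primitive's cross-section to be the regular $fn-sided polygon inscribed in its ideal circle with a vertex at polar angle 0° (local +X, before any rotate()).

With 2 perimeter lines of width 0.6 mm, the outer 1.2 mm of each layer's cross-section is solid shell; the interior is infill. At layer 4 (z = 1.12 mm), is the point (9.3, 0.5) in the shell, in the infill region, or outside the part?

At z = 1.12 mm: the r=10.5 cylinder contributes a regular 6-gon of circumradius 10.5; the cylinder at (11.5, 0.5) does not reach this height (z outside [2, 16.5]); Subtracting the remaining from the first: none of the subtracted shapes is present at this height, so the r=10.5 cylinder is unchanged — 1 connected region; the cube at (4.5, 14) is not intersected at this z (z outside [9.5, 27]); Subtracting the remaining from the first: none of the subtracted shapes is present at this height, so that combined region is unchanged — 1 connected region. Overall, the cross-section is a single solid region. The nearest boundary edge runs (10.50, 0.00)→(5.25, 9.09); distance from the point to it = 0.79 mm. The point is inside the cross-section, 0.79 mm from the nearest boundary — within the 1.2 mm shell band (2 × 0.6).

shell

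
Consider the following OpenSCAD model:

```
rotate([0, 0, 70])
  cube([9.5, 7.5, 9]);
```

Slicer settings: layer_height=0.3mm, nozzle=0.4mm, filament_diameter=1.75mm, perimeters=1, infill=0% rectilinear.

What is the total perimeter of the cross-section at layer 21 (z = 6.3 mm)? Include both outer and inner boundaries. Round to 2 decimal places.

34.00 mm

At z = 6.3 mm: the cube is present — its section is the full 9.5×7.5 rectangle (perimeter 34.00 mm); (rotated 70° about Z; rotation is an isometry so areas/perimeters/island counts are preserved). Overall, the cross-section is a single solid region. Total boundary length (outer) = 34.00 mm.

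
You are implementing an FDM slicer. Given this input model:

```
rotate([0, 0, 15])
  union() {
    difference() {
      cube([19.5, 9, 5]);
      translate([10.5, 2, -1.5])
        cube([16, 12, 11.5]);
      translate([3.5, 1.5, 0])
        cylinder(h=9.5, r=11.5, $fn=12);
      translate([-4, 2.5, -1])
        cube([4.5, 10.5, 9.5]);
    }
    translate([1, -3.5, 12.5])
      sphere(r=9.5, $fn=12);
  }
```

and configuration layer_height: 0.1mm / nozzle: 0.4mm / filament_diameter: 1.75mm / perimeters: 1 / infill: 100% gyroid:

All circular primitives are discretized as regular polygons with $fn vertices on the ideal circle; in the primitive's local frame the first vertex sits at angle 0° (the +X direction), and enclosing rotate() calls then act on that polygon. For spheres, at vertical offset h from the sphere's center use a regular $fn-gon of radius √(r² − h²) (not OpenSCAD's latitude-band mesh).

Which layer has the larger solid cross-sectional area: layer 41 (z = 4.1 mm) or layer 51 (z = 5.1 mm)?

Layer 41 (z = 4.1): the cube (footprint 19.5×9) is included at this height (area 175.50 mm²); the 16×12 cube at (10.5, 2) contributes its full rectangle (area 192.00 mm²); the r=11.5 cylinder at (3.5, 1.5) contributes a regular 12-gon of circumradius 11.5 (area = (12/2)·11.500²·sin(360°/12) = 396.75 mm²); the cube at (-4, 2.5) (footprint 4.5×10.5) is included at this height (area 47.25 mm²); After the difference (first − rest): starting from the 19.5×9 cube (175.50 mm²), the 16×12 cube at (10.5, 2) partially overlaps it — only the 63.00 mm² overlap (of its 192.00 mm²) is removed, clipping the outline; the r=11.5 cylinder at (3.5, 1.5) partially overlaps it — only the 103.17 mm² overlap (of its 396.75 mm²) is removed, clipping the outline; the 4.5×10.5 cube at (-4, 2.5) misses the remaining region (no effect) — area = 9.33 mm²; the r=9.5 sphere at (1, -3.5) slices to a regular 12-gon of circumradius 4.437 (√(r²−h²) with h=8.4 from center) (area = (12/2)·4.437²·sin(360°/12) = 59.07 mm²); Combining (union): the 2 present regions are separate (no shared area or edge), so areas and boundary lengths simply add and each stays a separate island — area = 68.40 mm²; (rotated 15° about Z; rotation is an isometry so areas/perimeters/island counts are preserved). So its area = 68.40 mm². Layer 51 (z = 5.1): the cube is not intersected at this z (z outside [0, 5]); the 16×12 cube at (10.5, 2) contributes its full rectangle (area 192.00 mm²); the r=11.5 cylinder at (3.5, 1.5) contributes a regular 12-gon of circumradius 11.5 (area = (12/2)·11.500²·sin(360°/12) = 396.75 mm²); the 4.5×10.5 cube at (-4, 2.5) contributes its full rectangle (area 47.25 mm²); Taking the first minus the rest: the first operand is absent here, so nothing remains; the sphere at (1, -3.5): section is a regular 12-gon, circumradius = √(r²−h²) = √(9.5²−7.4²) = 5.957 (area = (12/2)·5.957²·sin(360°/12) = 106.47 mm²); Combining (union): only the r=9.5 sphere at (1, -3.5) is present, so the union is just that shape — area = 106.47 mm²; (rotated 15° about Z; rotation is an isometry so areas/perimeters/island counts are preserved). So its area = 106.47 mm². Layer 51 is larger (106.47 vs 68.40 mm²).

layer 51 (z = 5.1 mm)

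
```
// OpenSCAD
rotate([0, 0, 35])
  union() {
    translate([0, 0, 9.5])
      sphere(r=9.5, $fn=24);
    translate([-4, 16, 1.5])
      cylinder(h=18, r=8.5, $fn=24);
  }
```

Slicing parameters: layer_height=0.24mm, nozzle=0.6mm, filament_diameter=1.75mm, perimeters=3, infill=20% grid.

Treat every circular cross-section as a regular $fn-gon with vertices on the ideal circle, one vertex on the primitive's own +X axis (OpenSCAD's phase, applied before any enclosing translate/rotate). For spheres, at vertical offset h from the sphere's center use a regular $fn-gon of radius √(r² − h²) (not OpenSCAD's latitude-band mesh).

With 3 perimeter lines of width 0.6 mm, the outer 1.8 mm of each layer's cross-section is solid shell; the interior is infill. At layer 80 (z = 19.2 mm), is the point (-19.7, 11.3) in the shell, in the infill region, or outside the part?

shell

At z = 19.2 mm: the sphere is not intersected at this z (|z−center|=9.700 > r=9.5); the r=8.5 cylinder at (-4, 16) gives a regular 24-gon of circumradius 8.5 (constant along its height); Combining (union): only the r=8.5 cylinder at (-4, 16) is present, so the union is just that shape — 1 connected region; (rotated 35° about Z; rotation is an isometry so areas/perimeters/island counts are preserved). Overall, the cross-section is a single solid region. Undo the 35° rotation: the query point maps to (-9.656, 20.556) in the un-rotated model frame. The nearest boundary edge runs (-10.01, 22.01)→(-11.36, 20.25); distance from the point to it = 1.17 mm. The point is inside the cross-section, 1.17 mm from the nearest boundary — within the 1.8 mm shell band (3 × 0.6).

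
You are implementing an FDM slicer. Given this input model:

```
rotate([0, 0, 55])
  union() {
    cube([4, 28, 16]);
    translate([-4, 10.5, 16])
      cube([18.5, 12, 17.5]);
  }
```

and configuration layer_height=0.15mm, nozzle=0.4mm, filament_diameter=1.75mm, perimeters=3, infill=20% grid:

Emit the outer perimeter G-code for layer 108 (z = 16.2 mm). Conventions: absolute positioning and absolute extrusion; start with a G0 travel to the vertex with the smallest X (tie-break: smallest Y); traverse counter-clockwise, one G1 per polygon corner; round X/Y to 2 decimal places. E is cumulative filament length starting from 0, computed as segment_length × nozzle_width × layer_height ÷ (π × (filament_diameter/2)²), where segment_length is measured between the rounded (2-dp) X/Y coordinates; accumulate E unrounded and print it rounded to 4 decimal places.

At z = 16.2 mm: the cube is not intersected at this z (z outside [0, 16]); the 18.5×12 cube at (-4, 10.5) contributes its full rectangle; Taking the union: only the 18.5×12 cube at (-4, 10.5) is present, so the union is just that shape — 1 connected region; (rotated 55° about Z; rotation is an isometry so areas/perimeters/island counts are preserved). The outline is a single polygon with 4 vertices. Extrusion per mm of travel: 0.4 × 0.15 / (π × 0.875²) = 0.024945. Accumulating E over each segment gives final E = 1.5217.

G0 X-20.73 Y9.63 Z16.20
G1 X-10.90 Y2.75 E0.2993
G1 X-0.28 Y17.90 E0.7608
G1 X-10.11 Y24.78 E1.0601
G1 X-20.73 Y9.63 E1.5217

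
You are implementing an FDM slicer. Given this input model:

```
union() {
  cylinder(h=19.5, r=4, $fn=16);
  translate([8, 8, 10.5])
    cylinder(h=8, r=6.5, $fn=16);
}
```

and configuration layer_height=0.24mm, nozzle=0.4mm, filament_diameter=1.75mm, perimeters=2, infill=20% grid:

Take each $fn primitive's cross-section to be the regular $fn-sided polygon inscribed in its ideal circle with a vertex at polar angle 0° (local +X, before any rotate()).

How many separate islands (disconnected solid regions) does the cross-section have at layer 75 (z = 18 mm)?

At z = 18 mm: the r=4 cylinder contributes a regular 16-gon of circumradius 4; the r=6.5 cylinder at (8, 8) gives a regular 16-gon of circumradius 6.5 (constant along its height); Taking the union: the 2 present regions are separate (no shared area or edge), so areas and boundary lengths simply add and each stays a separate island — 2 connected regions. Overall, the cross-section has 2 separate islands. Island count = 2.

2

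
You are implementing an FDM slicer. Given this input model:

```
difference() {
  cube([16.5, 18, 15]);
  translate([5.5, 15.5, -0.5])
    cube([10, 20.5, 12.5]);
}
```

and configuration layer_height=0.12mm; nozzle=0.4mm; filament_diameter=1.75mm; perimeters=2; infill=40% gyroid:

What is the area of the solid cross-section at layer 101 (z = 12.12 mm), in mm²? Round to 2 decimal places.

297.00 mm²

At z = 12.12 mm: the cube (footprint 16.5×18) is included at this height (area 297.00 mm²); the cube at (5.5, 15.5) is not intersected at this z (z outside [-0.5, 12]); Subtracting the remaining from the first: none of the subtracted shapes is present at this height, so the 16.5×18 cube is unchanged — area = 297.00 mm². Overall, the cross-section is a single solid region. Net area = 297.00 mm².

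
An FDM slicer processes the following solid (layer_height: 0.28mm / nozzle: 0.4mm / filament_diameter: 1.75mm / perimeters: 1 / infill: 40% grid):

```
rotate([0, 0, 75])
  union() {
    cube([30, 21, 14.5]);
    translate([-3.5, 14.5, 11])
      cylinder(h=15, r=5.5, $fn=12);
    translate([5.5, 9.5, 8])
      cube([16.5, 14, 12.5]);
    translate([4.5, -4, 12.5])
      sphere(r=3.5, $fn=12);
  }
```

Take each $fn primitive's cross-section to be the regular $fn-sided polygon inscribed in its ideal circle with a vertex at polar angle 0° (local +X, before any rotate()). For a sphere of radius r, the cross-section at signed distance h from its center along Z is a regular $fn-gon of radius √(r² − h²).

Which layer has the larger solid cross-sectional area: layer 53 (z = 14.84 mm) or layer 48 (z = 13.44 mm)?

layer 48 (z = 13.44 mm)

Layer 53 (z = 14.84): the cube is not intersected at this z (z outside [0, 14.5]); the cylinder at (-3.5, 14.5): section is a regular 12-gon, circumradius r=5.5 (area = (12/2)·5.500²·sin(360°/12) = 90.75 mm²); the cube at (5.5, 9.5) is present — its section is the full 16.5×14 rectangle (area 231.00 mm²); the sphere at (4.5, -4): section is a regular 12-gon, circumradius = √(r²−h²) = √(3.5²−2.34²) = 2.603 (area = (12/2)·2.603²·sin(360°/12) = 20.32 mm²); Merging all regions: the 3 present regions are separate (no shared area or edge), so areas and boundary lengths simply add and each stays a separate island — area = 342.07 mm²; (rotated 75° about Z; rotation is an isometry so areas/perimeters/island counts are preserved). So its area = 342.07 mm². Layer 48 (z = 13.44): the cube is present — its section is the full 30×21 rectangle (area 630.00 mm²); the r=5.5 cylinder at (-3.5, 14.5) gives a regular 12-gon of circumradius 5.5 (constant along its height) (area = (12/2)·5.500²·sin(360°/12) = 90.75 mm²); the cube at (5.5, 9.5) is present — its section is the full 16.5×14 rectangle (area 231.00 mm²); the r=3.5 sphere at (4.5, -4) slices to a regular 12-gon of circumradius 3.371 (√(r²−h²) with h=0.94 from center) (area = (12/2)·3.371²·sin(360°/12) = 34.10 mm²); Merging all regions: the regions partially overlap — summed areas 985.85 mm² minus the doubly-counted overlap 200.32 mm² gives 785.53 mm² — area = 785.53 mm²; (whole slice rotated 75° about Z — lengths, areas and connectivity unchanged). So its area = 785.53 mm². Layer 48 is larger (785.53 vs 342.07 mm²).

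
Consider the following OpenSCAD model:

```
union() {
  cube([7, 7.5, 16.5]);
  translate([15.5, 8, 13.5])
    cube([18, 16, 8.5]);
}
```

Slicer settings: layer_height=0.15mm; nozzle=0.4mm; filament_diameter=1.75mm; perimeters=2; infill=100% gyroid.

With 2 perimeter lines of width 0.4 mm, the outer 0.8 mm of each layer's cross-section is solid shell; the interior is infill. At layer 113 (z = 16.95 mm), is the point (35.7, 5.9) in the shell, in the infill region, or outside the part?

outside

At z = 16.95 mm: the cube does not reach this height (z outside [0, 16.5]); the cube at (15.5, 8) (footprint 18×16) is included at this height; Merging all regions: only the 18×16 cube at (15.5, 8) is present, so the union is just that shape — 1 connected region. Overall, the cross-section is a single solid region. The nearest boundary edge runs (15.50, 8.00)→(33.50, 8.00); distance from the point to it = 3.04 mm. The point is not inside any of the regions above, so it lies outside the cross-section (3.04 mm from the nearest boundary).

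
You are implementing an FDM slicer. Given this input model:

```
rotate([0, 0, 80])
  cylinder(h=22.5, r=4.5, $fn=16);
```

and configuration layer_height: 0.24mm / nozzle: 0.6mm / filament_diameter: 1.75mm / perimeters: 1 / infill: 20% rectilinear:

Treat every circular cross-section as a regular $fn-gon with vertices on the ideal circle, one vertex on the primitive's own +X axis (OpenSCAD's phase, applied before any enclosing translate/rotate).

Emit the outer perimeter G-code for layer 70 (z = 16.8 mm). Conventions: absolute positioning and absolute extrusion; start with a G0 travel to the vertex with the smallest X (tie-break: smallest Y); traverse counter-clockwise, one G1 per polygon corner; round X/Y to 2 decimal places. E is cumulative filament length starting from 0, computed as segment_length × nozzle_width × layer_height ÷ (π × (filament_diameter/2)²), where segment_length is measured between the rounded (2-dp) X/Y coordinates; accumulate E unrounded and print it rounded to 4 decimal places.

G0 X-4.43 Y0.78 Z16.80
G1 X-4.39 Y-0.97 E0.1048
G1 X-3.69 Y-2.58 E0.2099
G1 X-2.42 Y-3.80 E0.3153
G1 X-0.78 Y-4.43 E0.4205
G1 X0.97 Y-4.39 E0.5253
G1 X2.58 Y-3.69 E0.6304
G1 X3.80 Y-2.42 E0.7358
G1 X4.43 Y-0.78 E0.8410
G1 X4.39 Y0.97 E0.9458
G1 X3.69 Y2.58 E1.0509
G1 X2.42 Y3.80 E1.1564
G1 X0.78 Y4.43 E1.2615
G1 X-0.97 Y4.39 E1.3663
G1 X-2.58 Y3.69 E1.4714
G1 X-3.80 Y2.42 E1.5769
G1 X-4.43 Y0.78 E1.6820

At z = 16.8 mm: the r=4.5 cylinder contributes a regular 16-gon of circumradius 4.5; (whole slice rotated 80° about Z — lengths, areas and connectivity unchanged). The outline is a single polygon with 16 vertices. Extrusion per mm of travel: 0.6 × 0.24 / (π × 0.875²) = 0.059868. Accumulating E over each segment gives final E = 1.6820.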